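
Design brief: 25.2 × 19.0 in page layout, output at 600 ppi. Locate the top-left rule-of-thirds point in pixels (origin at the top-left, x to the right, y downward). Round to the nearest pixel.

(5040, 3800)

In pixels the canvas is 25.2 × 600 = 15120 wide and 19.0 × 600 = 11400 tall.
The top-left point is one-third across and one-third down:
x = 1 × 15120/3 ≈ 5040; y = 1 × 11400/3 ≈ 3800.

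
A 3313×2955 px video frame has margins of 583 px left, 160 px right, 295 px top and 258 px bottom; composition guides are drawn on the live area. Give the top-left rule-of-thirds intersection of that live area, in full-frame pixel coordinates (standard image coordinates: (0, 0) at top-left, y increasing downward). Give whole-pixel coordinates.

(1440, 1096)

Content width = 3313 − 583 − 160 = 2570 px; content height = 2955 − 295 − 258 = 2402 px.
Top-left is one-third across and one-third down within the live area.
x = 583 + 1 × 2570/3 = 583 + 856.67 ≈ 1440
y = 295 + 1 × 2402/3 = 295 + 800.67 ≈ 1096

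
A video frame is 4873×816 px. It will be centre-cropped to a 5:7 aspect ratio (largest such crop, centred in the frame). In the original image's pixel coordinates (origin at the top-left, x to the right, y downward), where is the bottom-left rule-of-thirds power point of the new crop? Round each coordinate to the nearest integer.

x = 2339 px, y = 544 px

4873/816 > 5/7, so the 5:7 crop keeps the full height 816 and trims width to 816 × 5/7 = 582.86 px.
Left offset = (4873 − 582.86)/2 = 2145.07 px; top offset = 0.
Bottom-left is one-third across and two-thirds down within the crop:
x = 2145.07 + 1 × 582.86/3 ≈ 2339; y = 0.00 + 2 × 816.00/3 ≈ 544.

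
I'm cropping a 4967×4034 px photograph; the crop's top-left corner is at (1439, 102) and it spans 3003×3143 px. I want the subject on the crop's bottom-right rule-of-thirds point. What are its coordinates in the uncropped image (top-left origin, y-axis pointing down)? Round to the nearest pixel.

(3441, 2197)

One third of the crop width 3003 is 1001.00 px.
One third of the crop height 3143 is 1047.67 px.
The bottom-right point is two-thirds across and two-thirds down within the crop:
x = 1439 + 2 × 1001.00 ≈ 3441; y = 102 + 2 × 1047.67 ≈ 2197.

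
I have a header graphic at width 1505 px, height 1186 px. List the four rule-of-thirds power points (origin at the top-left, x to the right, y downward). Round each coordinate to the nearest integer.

One third of 1505 is 501.67; one third of 1186 is 395.33.
Vertical third lines at x = 502 and x = 1003; horizontal third lines at y = 395 and y = 791.

(502, 395), (1003, 395), (502, 791), (1003, 791)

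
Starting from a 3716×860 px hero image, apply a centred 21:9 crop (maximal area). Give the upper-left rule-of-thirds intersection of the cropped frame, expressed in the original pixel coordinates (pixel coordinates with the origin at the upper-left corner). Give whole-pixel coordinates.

x = 1524 px, y = 287 px

3716/860 > 21/9, so the 21:9 crop keeps the full height 860 and trims width to 860 × 21/9 = 2006.67 px.
Left offset = (3716 − 2006.67)/2 = 854.67 px; top offset = 0.
Upper-left is one-third across and one-third down within the crop:
x = 854.67 + 1 × 2006.67/3 ≈ 1524; y = 0.00 + 1 × 860.00/3 ≈ 287.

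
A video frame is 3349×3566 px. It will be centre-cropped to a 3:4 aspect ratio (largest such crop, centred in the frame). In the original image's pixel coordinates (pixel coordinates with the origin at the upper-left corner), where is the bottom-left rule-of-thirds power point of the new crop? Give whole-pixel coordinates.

(1229, 2377)

3349/3566 > 3/4, so the 3:4 crop keeps the full height 3566 and trims width to 3566 × 3/4 = 2674.50 px.
Left offset = (3349 − 2674.50)/2 = 337.25 px; top offset = 0.
Bottom-left is one-third across and two-thirds down within the crop:
x = 337.25 + 1 × 2674.50/3 ≈ 1229; y = 0.00 + 2 × 3566.00/3 ≈ 2377.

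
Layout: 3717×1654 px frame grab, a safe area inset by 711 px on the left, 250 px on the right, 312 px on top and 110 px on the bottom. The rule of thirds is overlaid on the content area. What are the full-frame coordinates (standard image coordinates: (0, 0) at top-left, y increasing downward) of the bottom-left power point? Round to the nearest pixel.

Content width = 3717 − 711 − 250 = 2756 px; content height = 1654 − 312 − 110 = 1232 px.
Bottom-left is one-third across and two-thirds down within the content area.
x = 711 + 1 × 2756/3 = 711 + 918.67 ≈ 1630
y = 312 + 2 × 1232/3 = 312 + 821.33 ≈ 1133

(1630, 1133)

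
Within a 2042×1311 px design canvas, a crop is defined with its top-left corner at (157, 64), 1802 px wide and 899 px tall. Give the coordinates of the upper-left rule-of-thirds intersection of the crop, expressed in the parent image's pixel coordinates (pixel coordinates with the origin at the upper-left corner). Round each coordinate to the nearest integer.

x = 758 px, y = 364 px

One third of the crop width 1802 is 600.67 px.
One third of the crop height 899 is 299.67 px.
The upper-left point is one-third across and one-third down within the crop:
x = 157 + 1 × 600.67 ≈ 758; y = 64 + 1 × 299.67 ≈ 364.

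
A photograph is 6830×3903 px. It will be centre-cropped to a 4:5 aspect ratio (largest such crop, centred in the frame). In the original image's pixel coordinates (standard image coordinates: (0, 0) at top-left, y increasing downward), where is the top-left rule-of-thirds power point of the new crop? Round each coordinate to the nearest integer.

x = 2895 px, y = 1301 px

6830/3903 > 4/5, so the 4:5 crop keeps the full height 3903 and trims width to 3903 × 4/5 = 3122.40 px.
Left offset = (6830 − 3122.40)/2 = 1853.80 px; top offset = 0.
Top-left is one-third across and one-third down within the crop:
x = 1853.80 + 1 × 3122.40/3 ≈ 2895; y = 0.00 + 1 × 3903.00/3 ≈ 1301.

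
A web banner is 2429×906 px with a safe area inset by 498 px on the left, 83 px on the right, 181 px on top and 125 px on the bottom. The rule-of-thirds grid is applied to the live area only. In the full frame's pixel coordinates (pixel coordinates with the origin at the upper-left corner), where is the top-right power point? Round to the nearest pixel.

Content width = 2429 − 498 − 83 = 1848 px; content height = 906 − 181 − 125 = 600 px.
Top-right is two-thirds across and one-third down within the live area.
x = 498 + 2 × 1848/3 = 498 + 1232.00 ≈ 1730
y = 181 + 1 × 600/3 = 181 + 200.00 ≈ 381

x = 1730 px, y = 381 px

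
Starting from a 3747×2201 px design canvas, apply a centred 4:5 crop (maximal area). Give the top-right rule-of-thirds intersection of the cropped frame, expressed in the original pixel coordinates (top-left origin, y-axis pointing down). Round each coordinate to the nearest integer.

3747/2201 > 4/5, so the 4:5 crop keeps the full height 2201 and trims width to 2201 × 4/5 = 1760.80 px.
Left offset = (3747 − 1760.80)/2 = 993.10 px; top offset = 0.
Top-right is two-thirds across and one-third down within the crop:
x = 993.10 + 2 × 1760.80/3 ≈ 2167; y = 0.00 + 1 × 2201.00/3 ≈ 734.

x = 2167 px, y = 734 px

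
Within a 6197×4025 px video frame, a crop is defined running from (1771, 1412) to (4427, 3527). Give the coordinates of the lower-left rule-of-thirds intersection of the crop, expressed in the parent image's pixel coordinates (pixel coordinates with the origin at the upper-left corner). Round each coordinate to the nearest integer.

(2656, 2822)

Crop width = 4427 − 1771 = 2656 px; one third is 885.33 px.
Crop height = 3527 − 1412 = 2115 px; one third is 705.00 px.
The lower-left point is one-third across and two-thirds down within the crop:
x = 1771 + 1 × 885.33 ≈ 2656; y = 1412 + 2 × 705.00 ≈ 2822.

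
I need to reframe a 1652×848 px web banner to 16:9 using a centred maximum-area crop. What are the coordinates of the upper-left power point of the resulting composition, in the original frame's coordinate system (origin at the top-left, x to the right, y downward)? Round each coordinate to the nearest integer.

1652/848 > 16/9, so the 16:9 crop keeps the full height 848 and trims width to 848 × 16/9 = 1507.56 px.
Left offset = (1652 − 1507.56)/2 = 72.22 px; top offset = 0.
Upper-left is one-third across and one-third down within the crop:
x = 72.22 + 1 × 1507.56/3 ≈ 575; y = 0.00 + 1 × 848.00/3 ≈ 283.

(575, 283)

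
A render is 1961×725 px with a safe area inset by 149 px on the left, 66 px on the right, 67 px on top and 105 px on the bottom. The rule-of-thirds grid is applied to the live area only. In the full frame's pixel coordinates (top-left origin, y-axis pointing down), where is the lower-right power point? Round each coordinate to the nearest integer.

Content width = 1961 − 149 − 66 = 1746 px; content height = 725 − 67 − 105 = 553 px.
Lower-right is two-thirds across and two-thirds down within the live area.
x = 149 + 2 × 1746/3 = 149 + 1164.00 ≈ 1313
y = 67 + 2 × 553/3 = 67 + 368.67 ≈ 436

(1313, 436)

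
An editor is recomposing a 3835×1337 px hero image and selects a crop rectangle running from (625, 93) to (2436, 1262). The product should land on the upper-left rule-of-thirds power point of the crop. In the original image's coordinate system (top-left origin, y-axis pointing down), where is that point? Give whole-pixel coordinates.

Crop width = 2436 − 625 = 1811 px; one third is 603.67 px.
Crop height = 1262 − 93 = 1169 px; one third is 389.67 px.
The upper-left point is one-third across and one-third down within the crop:
x = 625 + 1 × 603.67 ≈ 1229; y = 93 + 1 × 389.67 ≈ 483.

(1229, 483)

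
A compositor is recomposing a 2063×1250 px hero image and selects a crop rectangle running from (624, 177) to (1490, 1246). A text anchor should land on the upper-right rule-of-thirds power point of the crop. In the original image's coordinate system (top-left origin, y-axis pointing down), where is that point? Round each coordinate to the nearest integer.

(1201, 533)

Crop width = 1490 − 624 = 866 px; one third is 288.67 px.
Crop height = 1246 − 177 = 1069 px; one third is 356.33 px.
The upper-right point is two-thirds across and one-third down within the crop:
x = 624 + 2 × 288.67 ≈ 1201; y = 177 + 1 × 356.33 ≈ 533.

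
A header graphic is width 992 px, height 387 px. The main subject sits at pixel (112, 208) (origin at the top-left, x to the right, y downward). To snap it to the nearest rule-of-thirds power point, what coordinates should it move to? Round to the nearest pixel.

(331, 258)

Third lines: x ∈ {331, 661}, y ∈ {129, 258}.
112 is closer to x = 331; 208 is closer to y = 258.
So the nearest intersection is the lower-left power point.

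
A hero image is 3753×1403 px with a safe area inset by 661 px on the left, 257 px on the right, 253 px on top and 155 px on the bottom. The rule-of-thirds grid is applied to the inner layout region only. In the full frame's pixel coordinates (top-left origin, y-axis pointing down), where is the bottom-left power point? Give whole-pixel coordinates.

(1606, 916)

Content width = 3753 − 661 − 257 = 2835 px; content height = 1403 − 253 − 155 = 995 px.
Bottom-left is one-third across and two-thirds down within the inner layout region.
x = 661 + 1 × 2835/3 = 661 + 945.00 ≈ 1606
y = 253 + 2 × 995/3 = 253 + 663.33 ≈ 916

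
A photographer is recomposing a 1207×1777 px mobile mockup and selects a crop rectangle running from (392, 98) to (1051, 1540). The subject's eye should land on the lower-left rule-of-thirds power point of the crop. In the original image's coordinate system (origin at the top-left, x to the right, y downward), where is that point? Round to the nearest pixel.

Crop width = 1051 − 392 = 659 px; one third is 219.67 px.
Crop height = 1540 − 98 = 1442 px; one third is 480.67 px.
The lower-left point is one-third across and two-thirds down within the crop:
x = 392 + 1 × 219.67 ≈ 612; y = 98 + 2 × 480.67 ≈ 1059.

(612, 1059)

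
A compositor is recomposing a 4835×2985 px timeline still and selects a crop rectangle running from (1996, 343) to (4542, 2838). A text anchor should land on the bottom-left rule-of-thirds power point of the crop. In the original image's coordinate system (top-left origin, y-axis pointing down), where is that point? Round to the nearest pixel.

x = 2845 px, y = 2006 px

Crop width = 4542 − 1996 = 2546 px; one third is 848.67 px.
Crop height = 2838 − 343 = 2495 px; one third is 831.67 px.
The bottom-left point is one-third across and two-thirds down within the crop:
x = 1996 + 1 × 848.67 ≈ 2845; y = 343 + 2 × 831.67 ≈ 2006.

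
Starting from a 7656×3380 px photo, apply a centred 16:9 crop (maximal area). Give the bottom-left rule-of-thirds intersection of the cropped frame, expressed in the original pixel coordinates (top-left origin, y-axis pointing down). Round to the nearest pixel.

7656/3380 > 16/9, so the 16:9 crop keeps the full height 3380 and trims width to 3380 × 16/9 = 6008.89 px.
Left offset = (7656 − 6008.89)/2 = 823.56 px; top offset = 0.
Bottom-left is one-third across and two-thirds down within the crop:
x = 823.56 + 1 × 6008.89/3 ≈ 2827; y = 0.00 + 2 × 3380.00/3 ≈ 2253.

(2827, 2253)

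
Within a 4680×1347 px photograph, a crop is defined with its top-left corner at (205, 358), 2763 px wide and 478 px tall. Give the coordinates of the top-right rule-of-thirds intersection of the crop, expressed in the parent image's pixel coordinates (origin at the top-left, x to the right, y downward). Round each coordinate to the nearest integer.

x = 2047 px, y = 517 px

One third of the crop width 2763 is 921.00 px.
One third of the crop height 478 is 159.33 px.
The top-right point is two-thirds across and one-third down within the crop:
x = 205 + 2 × 921.00 ≈ 2047; y = 358 + 1 × 159.33 ≈ 517.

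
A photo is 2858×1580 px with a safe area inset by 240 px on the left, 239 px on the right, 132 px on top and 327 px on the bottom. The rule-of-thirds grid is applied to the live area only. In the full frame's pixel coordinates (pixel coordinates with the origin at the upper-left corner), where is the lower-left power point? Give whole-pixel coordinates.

x = 1033 px, y = 879 px

Content width = 2858 − 240 − 239 = 2379 px; content height = 1580 − 132 − 327 = 1121 px.
Lower-left is one-third across and two-thirds down within the live area.
x = 240 + 1 × 2379/3 = 240 + 793.00 ≈ 1033
y = 132 + 2 × 1121/3 = 132 + 747.33 ≈ 879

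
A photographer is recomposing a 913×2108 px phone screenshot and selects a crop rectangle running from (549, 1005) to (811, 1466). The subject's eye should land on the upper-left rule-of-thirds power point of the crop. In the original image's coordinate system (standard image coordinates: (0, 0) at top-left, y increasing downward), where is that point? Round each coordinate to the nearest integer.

x = 636 px, y = 1159 px

Crop width = 811 − 549 = 262 px; one third is 87.33 px.
Crop height = 1466 − 1005 = 461 px; one third is 153.67 px.
The upper-left point is one-third across and one-third down within the crop:
x = 549 + 1 × 87.33 ≈ 636; y = 1005 + 1 × 153.67 ≈ 1159.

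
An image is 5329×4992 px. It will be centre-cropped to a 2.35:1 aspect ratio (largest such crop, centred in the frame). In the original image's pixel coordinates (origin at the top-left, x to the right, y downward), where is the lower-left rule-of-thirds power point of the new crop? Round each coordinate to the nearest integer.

5329/4992 < 2.35/1, so the 2.35:1 crop keeps the full width 5329 and trims height to 5329 × 1/2.35 = 2267.66 px.
Top offset = (4992 − 2267.66)/2 = 1362.17 px; left offset = 0.
Lower-left is one-third across and two-thirds down within the crop:
x = 0.00 + 1 × 5329.00/3 ≈ 1776; y = 1362.17 + 2 × 2267.66/3 ≈ 2874.

(1776, 2874)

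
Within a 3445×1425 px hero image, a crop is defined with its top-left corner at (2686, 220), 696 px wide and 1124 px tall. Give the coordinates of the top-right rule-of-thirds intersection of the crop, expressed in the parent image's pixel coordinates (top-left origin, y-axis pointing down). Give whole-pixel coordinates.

One third of the crop width 696 is 232.00 px.
One third of the crop height 1124 is 374.67 px.
The top-right point is two-thirds across and one-third down within the crop:
x = 2686 + 2 × 232.00 ≈ 3150; y = 220 + 1 × 374.67 ≈ 595.

(3150, 595)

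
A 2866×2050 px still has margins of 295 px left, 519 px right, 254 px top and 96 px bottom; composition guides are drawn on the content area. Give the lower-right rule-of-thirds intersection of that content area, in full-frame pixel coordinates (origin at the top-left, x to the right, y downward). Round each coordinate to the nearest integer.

Content width = 2866 − 295 − 519 = 2052 px; content height = 2050 − 254 − 96 = 1700 px.
Lower-right is two-thirds across and two-thirds down within the content area.
x = 295 + 2 × 2052/3 = 295 + 1368.00 ≈ 1663
y = 254 + 2 × 1700/3 = 254 + 1133.33 ≈ 1387

(1663, 1387)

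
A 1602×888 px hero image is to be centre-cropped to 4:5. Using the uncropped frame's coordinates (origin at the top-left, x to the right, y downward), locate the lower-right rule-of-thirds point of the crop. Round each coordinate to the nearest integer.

(919, 592)

1602/888 > 4/5, so the 4:5 crop keeps the full height 888 and trims width to 888 × 4/5 = 710.40 px.
Left offset = (1602 − 710.40)/2 = 445.80 px; top offset = 0.
Lower-right is two-thirds across and two-thirds down within the crop:
x = 445.80 + 2 × 710.40/3 ≈ 919; y = 0.00 + 2 × 888.00/3 ≈ 592.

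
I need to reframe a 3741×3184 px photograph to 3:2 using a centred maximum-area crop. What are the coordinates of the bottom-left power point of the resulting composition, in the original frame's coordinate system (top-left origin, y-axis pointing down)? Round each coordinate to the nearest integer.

x = 1247 px, y = 2008 px

3741/3184 < 3/2, so the 3:2 crop keeps the full width 3741 and trims height to 3741 × 2/3 = 2494.00 px.
Top offset = (3184 − 2494.00)/2 = 345.00 px; left offset = 0.
Bottom-left is one-third across and two-thirds down within the crop:
x = 0.00 + 1 × 3741.00/3 ≈ 1247; y = 345.00 + 2 × 2494.00/3 ≈ 2008.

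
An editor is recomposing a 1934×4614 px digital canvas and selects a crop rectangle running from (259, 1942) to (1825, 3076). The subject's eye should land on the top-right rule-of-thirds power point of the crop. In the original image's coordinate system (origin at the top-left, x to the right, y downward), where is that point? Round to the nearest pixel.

Crop width = 1825 − 259 = 1566 px; one third is 522.00 px.
Crop height = 3076 − 1942 = 1134 px; one third is 378.00 px.
The top-right point is two-thirds across and one-third down within the crop:
x = 259 + 2 × 522.00 ≈ 1303; y = 1942 + 1 × 378.00 ≈ 2320.

x = 1303 px, y = 2320 px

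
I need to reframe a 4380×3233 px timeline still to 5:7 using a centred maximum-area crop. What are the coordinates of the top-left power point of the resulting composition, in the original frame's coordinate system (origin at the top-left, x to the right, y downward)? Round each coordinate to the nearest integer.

4380/3233 > 5/7, so the 5:7 crop keeps the full height 3233 and trims width to 3233 × 5/7 = 2309.29 px.
Left offset = (4380 − 2309.29)/2 = 1035.36 px; top offset = 0.
Top-left is one-third across and one-third down within the crop:
x = 1035.36 + 1 × 2309.29/3 ≈ 1805; y = 0.00 + 1 × 3233.00/3 ≈ 1078.

(1805, 1078)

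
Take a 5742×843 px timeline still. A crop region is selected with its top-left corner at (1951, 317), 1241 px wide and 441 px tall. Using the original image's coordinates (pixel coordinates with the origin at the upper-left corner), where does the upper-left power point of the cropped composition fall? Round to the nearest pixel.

(2365, 464)

One third of the crop width 1241 is 413.67 px.
One third of the crop height 441 is 147.00 px.
The upper-left point is one-third across and one-third down within the crop:
x = 1951 + 1 × 413.67 ≈ 2365; y = 317 + 1 × 147.00 ≈ 464.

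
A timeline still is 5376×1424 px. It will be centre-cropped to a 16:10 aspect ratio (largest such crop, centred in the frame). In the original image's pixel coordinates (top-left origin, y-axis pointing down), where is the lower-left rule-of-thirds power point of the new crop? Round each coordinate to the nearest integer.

(2308, 949)

5376/1424 > 16/10, so the 16:10 crop keeps the full height 1424 and trims width to 1424 × 16/10 = 2278.40 px.
Left offset = (5376 − 2278.40)/2 = 1548.80 px; top offset = 0.
Lower-left is one-third across and two-thirds down within the crop:
x = 1548.80 + 1 × 2278.40/3 ≈ 2308; y = 0.00 + 2 × 1424.00/3 ≈ 949.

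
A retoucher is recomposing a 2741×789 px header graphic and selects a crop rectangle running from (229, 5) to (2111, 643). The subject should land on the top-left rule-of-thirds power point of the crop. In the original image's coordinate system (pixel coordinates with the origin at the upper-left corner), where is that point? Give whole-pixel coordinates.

Crop width = 2111 − 229 = 1882 px; one third is 627.33 px.
Crop height = 643 − 5 = 638 px; one third is 212.67 px.
The top-left point is one-third across and one-third down within the crop:
x = 229 + 1 × 627.33 ≈ 856; y = 5 + 1 × 212.67 ≈ 218.

x = 856 px, y = 218 px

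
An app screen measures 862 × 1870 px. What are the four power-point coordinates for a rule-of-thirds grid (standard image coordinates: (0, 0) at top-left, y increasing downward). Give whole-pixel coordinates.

(287, 623), (575, 623), (287, 1247), (575, 1247)

One third of 862 is 287.33; one third of 1870 is 623.33.
Vertical third lines at x = 287 and x = 575; horizontal third lines at y = 623 and y = 1247.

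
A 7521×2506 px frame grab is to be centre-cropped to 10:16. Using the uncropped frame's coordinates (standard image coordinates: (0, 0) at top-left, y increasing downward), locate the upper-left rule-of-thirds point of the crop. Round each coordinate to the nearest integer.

x = 3499 px, y = 835 px

7521/2506 > 10/16, so the 10:16 crop keeps the full height 2506 and trims width to 2506 × 10/16 = 1566.25 px.
Left offset = (7521 − 1566.25)/2 = 2977.38 px; top offset = 0.
Upper-left is one-third across and one-third down within the crop:
x = 2977.38 + 1 × 1566.25/3 ≈ 3499; y = 0.00 + 1 × 2506.00/3 ≈ 835.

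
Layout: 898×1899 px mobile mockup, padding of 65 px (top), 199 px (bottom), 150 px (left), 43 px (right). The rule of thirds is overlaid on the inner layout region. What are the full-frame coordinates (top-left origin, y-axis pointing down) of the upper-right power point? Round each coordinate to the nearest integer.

(620, 610)

Content width = 898 − 150 − 43 = 705 px; content height = 1899 − 65 − 199 = 1635 px.
Upper-right is two-thirds across and one-third down within the inner layout region.
x = 150 + 2 × 705/3 = 150 + 470.00 ≈ 620
y = 65 + 1 × 1635/3 = 65 + 545.00 ≈ 610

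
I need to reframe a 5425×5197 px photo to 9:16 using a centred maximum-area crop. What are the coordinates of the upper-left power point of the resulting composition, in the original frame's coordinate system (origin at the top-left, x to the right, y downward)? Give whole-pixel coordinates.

x = 2225 px, y = 1732 px

5425/5197 > 9/16, so the 9:16 crop keeps the full height 5197 and trims width to 5197 × 9/16 = 2923.31 px.
Left offset = (5425 − 2923.31)/2 = 1250.84 px; top offset = 0.
Upper-left is one-third across and one-third down within the crop:
x = 1250.84 + 1 × 2923.31/3 ≈ 2225; y = 0.00 + 1 × 5197.00/3 ≈ 1732.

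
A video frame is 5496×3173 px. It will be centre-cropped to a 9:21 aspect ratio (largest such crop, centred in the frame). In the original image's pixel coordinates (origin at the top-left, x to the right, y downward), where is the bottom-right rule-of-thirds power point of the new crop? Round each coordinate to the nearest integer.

5496/3173 > 9/21, so the 9:21 crop keeps the full height 3173 and trims width to 3173 × 9/21 = 1359.86 px.
Left offset = (5496 − 1359.86)/2 = 2068.07 px; top offset = 0.
Bottom-right is two-thirds across and two-thirds down within the crop:
x = 2068.07 + 2 × 1359.86/3 ≈ 2975; y = 0.00 + 2 × 3173.00/3 ≈ 2115.

(2975, 2115)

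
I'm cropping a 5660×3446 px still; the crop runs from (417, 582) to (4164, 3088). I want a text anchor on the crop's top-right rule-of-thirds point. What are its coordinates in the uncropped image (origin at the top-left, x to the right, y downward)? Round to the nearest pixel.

Crop width = 4164 − 417 = 3747 px; one third is 1249.00 px.
Crop height = 3088 − 582 = 2506 px; one third is 835.33 px.
The top-right point is two-thirds across and one-third down within the crop:
x = 417 + 2 × 1249.00 ≈ 2915; y = 582 + 1 × 835.33 ≈ 1417.

x = 2915 px, y = 1417 px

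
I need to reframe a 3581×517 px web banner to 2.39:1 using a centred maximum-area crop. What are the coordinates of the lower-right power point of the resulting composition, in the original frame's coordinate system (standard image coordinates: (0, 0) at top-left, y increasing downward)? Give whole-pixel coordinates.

3581/517 > 2.39/1, so the 2.39:1 crop keeps the full height 517 and trims width to 517 × 2.39/1 = 1235.63 px.
Left offset = (3581 − 1235.63)/2 = 1172.68 px; top offset = 0.
Lower-right is two-thirds across and two-thirds down within the crop:
x = 1172.68 + 2 × 1235.63/3 ≈ 1996; y = 0.00 + 2 × 517.00/3 ≈ 345.

x = 1996 px, y = 345 px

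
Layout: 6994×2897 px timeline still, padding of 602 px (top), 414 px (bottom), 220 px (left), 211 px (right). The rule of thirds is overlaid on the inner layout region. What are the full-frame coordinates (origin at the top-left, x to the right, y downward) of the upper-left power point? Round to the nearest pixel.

Content width = 6994 − 220 − 211 = 6563 px; content height = 2897 − 602 − 414 = 1881 px.
Upper-left is one-third across and one-third down within the inner layout region.
x = 220 + 1 × 6563/3 = 220 + 2187.67 ≈ 2408
y = 602 + 1 × 1881/3 = 602 + 627.00 ≈ 1229

x = 2408 px, y = 1229 px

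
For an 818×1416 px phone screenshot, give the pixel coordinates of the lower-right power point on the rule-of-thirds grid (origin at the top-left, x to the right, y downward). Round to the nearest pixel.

(545, 944)

The lower-right point sits two-thirds of the way across and two-thirds of the way down.
x = 2 × 818/3 ≈ 545; y = 2 × 1416/3 ≈ 944.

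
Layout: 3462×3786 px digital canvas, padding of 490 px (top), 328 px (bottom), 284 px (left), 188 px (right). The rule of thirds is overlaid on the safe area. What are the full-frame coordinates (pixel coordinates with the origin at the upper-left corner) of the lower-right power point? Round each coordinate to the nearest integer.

x = 2277 px, y = 2469 px

Content width = 3462 − 284 − 188 = 2990 px; content height = 3786 − 490 − 328 = 2968 px.
Lower-right is two-thirds across and two-thirds down within the safe area.
x = 284 + 2 × 2990/3 = 284 + 1993.33 ≈ 2277
y = 490 + 2 × 2968/3 = 490 + 1978.67 ≈ 2469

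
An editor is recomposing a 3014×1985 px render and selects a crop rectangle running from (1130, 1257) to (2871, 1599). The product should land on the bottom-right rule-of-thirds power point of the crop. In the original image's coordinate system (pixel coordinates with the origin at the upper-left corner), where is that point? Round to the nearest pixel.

(2291, 1485)

Crop width = 2871 − 1130 = 1741 px; one third is 580.33 px.
Crop height = 1599 − 1257 = 342 px; one third is 114.00 px.
The bottom-right point is two-thirds across and two-thirds down within the crop:
x = 1130 + 2 × 580.33 ≈ 2291; y = 1257 + 2 × 114.00 ≈ 1485.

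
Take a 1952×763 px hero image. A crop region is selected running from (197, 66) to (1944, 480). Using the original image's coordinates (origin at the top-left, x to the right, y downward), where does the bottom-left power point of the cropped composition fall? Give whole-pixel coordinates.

Crop width = 1944 − 197 = 1747 px; one third is 582.33 px.
Crop height = 480 − 66 = 414 px; one third is 138.00 px.
The bottom-left point is one-third across and two-thirds down within the crop:
x = 197 + 1 × 582.33 ≈ 779; y = 66 + 2 × 138.00 ≈ 342.

x = 779 px, y = 342 px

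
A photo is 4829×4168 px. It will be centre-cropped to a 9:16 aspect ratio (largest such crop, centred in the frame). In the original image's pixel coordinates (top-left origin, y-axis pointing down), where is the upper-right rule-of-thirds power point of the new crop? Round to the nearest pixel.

(2805, 1389)

4829/4168 > 9/16, so the 9:16 crop keeps the full height 4168 and trims width to 4168 × 9/16 = 2344.50 px.
Left offset = (4829 − 2344.50)/2 = 1242.25 px; top offset = 0.
Upper-right is two-thirds across and one-third down within the crop:
x = 1242.25 + 2 × 2344.50/3 ≈ 2805; y = 0.00 + 1 × 4168.00/3 ≈ 1389.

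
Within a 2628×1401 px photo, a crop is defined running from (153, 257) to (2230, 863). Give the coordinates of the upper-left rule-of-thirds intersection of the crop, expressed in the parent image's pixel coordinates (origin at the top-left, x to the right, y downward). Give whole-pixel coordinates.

Crop width = 2230 − 153 = 2077 px; one third is 692.33 px.
Crop height = 863 − 257 = 606 px; one third is 202.00 px.
The upper-left point is one-third across and one-third down within the crop:
x = 153 + 1 × 692.33 ≈ 845; y = 257 + 1 × 202.00 ≈ 459.

x = 845 px, y = 459 px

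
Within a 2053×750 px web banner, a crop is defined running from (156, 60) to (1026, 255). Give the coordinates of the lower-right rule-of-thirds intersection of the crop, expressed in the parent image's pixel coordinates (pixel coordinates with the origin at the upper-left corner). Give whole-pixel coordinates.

(736, 190)

Crop width = 1026 − 156 = 870 px; one third is 290.00 px.
Crop height = 255 − 60 = 195 px; one third is 65.00 px.
The lower-right point is two-thirds across and two-thirds down within the crop:
x = 156 + 2 × 290.00 ≈ 736; y = 60 + 2 × 65.00 ≈ 190.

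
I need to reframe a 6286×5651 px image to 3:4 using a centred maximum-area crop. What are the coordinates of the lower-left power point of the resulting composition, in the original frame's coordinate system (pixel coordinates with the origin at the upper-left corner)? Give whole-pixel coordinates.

6286/5651 > 3/4, so the 3:4 crop keeps the full height 5651 and trims width to 5651 × 3/4 = 4238.25 px.
Left offset = (6286 − 4238.25)/2 = 1023.88 px; top offset = 0.
Lower-left is one-third across and two-thirds down within the crop:
x = 1023.88 + 1 × 4238.25/3 ≈ 2437; y = 0.00 + 2 × 5651.00/3 ≈ 3767.

x = 2437 px, y = 3767 px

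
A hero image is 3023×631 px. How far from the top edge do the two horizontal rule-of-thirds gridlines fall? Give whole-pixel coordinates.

631 / 3 = 210.33, so the horizontal lines sit at one and two thirds of 631.

210 px and 421 px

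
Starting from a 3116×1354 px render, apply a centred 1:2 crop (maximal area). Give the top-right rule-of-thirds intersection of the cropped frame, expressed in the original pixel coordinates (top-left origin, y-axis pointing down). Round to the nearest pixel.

x = 1671 px, y = 451 px

3116/1354 > 1/2, so the 1:2 crop keeps the full height 1354 and trims width to 1354 × 1/2 = 677.00 px.
Left offset = (3116 − 677.00)/2 = 1219.50 px; top offset = 0.
Top-right is two-thirds across and one-third down within the crop:
x = 1219.50 + 2 × 677.00/3 ≈ 1671; y = 0.00 + 1 × 1354.00/3 ≈ 451.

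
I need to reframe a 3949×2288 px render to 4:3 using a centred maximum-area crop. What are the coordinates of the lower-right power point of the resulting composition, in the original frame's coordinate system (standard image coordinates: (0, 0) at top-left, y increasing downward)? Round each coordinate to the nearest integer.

x = 2483 px, y = 1525 px

3949/2288 > 4/3, so the 4:3 crop keeps the full height 2288 and trims width to 2288 × 4/3 = 3050.67 px.
Left offset = (3949 − 3050.67)/2 = 449.17 px; top offset = 0.
Lower-right is two-thirds across and two-thirds down within the crop:
x = 449.17 + 2 × 3050.67/3 ≈ 2483; y = 0.00 + 2 × 2288.00/3 ≈ 1525.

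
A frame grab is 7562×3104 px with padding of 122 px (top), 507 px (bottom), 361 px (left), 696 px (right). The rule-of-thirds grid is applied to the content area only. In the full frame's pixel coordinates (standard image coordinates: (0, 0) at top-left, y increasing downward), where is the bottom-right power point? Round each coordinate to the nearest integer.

(4698, 1772)

Content width = 7562 − 361 − 696 = 6505 px; content height = 3104 − 122 − 507 = 2475 px.
Bottom-right is two-thirds across and two-thirds down within the content area.
x = 361 + 2 × 6505/3 = 361 + 4336.67 ≈ 4698
y = 122 + 2 × 2475/3 = 122 + 1650.00 ≈ 1772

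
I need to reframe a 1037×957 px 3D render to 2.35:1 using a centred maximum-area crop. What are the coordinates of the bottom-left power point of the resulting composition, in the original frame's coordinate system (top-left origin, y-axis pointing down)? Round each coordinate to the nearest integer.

1037/957 < 2.35/1, so the 2.35:1 crop keeps the full width 1037 and trims height to 1037 × 1/2.35 = 441.28 px.
Top offset = (957 − 441.28)/2 = 257.86 px; left offset = 0.
Bottom-left is one-third across and two-thirds down within the crop:
x = 0.00 + 1 × 1037.00/3 ≈ 346; y = 257.86 + 2 × 441.28/3 ≈ 552.

x = 346 px, y = 552 px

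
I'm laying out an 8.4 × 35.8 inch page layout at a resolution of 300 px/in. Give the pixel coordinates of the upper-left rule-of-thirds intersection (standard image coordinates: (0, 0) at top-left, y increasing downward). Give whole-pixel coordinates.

x = 840 px, y = 3580 px

In pixels the canvas is 8.4 × 300 = 2520 wide and 35.8 × 300 = 10740 tall.
The upper-left point is one-third across and one-third down:
x = 1 × 2520/3 ≈ 840; y = 1 × 10740/3 ≈ 3580.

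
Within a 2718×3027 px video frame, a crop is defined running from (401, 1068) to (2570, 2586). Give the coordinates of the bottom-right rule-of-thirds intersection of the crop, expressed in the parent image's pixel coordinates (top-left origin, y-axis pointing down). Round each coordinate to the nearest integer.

Crop width = 2570 − 401 = 2169 px; one third is 723.00 px.
Crop height = 2586 − 1068 = 1518 px; one third is 506.00 px.
The bottom-right point is two-thirds across and two-thirds down within the crop:
x = 401 + 2 × 723.00 ≈ 1847; y = 1068 + 2 × 506.00 ≈ 2080.

x = 1847 px, y = 2080 px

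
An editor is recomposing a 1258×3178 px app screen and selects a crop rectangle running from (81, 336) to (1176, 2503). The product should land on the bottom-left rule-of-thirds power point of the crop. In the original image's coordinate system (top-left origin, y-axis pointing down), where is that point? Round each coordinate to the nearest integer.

(446, 1781)

Crop width = 1176 − 81 = 1095 px; one third is 365.00 px.
Crop height = 2503 − 336 = 2167 px; one third is 722.33 px.
The bottom-left point is one-third across and two-thirds down within the crop:
x = 81 + 1 × 365.00 ≈ 446; y = 336 + 2 × 722.33 ≈ 1781.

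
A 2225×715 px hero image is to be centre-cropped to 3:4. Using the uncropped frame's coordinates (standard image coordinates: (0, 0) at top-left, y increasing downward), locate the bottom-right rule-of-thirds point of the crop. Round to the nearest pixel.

(1202, 477)

2225/715 > 3/4, so the 3:4 crop keeps the full height 715 and trims width to 715 × 3/4 = 536.25 px.
Left offset = (2225 − 536.25)/2 = 844.38 px; top offset = 0.
Bottom-right is two-thirds across and two-thirds down within the crop:
x = 844.38 + 2 × 536.25/3 ≈ 1202; y = 0.00 + 2 × 715.00/3 ≈ 477.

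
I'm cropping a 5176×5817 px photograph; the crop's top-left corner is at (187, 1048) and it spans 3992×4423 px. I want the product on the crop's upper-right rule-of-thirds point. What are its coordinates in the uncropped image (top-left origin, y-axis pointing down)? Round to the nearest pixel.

x = 2848 px, y = 2522 px

One third of the crop width 3992 is 1330.67 px.
One third of the crop height 4423 is 1474.33 px.
The upper-right point is two-thirds across and one-third down within the crop:
x = 187 + 2 × 1330.67 ≈ 2848; y = 1048 + 1 × 1474.33 ≈ 2522.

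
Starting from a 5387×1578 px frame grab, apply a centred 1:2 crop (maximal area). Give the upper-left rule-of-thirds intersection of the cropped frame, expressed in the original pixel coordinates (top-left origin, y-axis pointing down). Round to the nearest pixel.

5387/1578 > 1/2, so the 1:2 crop keeps the full height 1578 and trims width to 1578 × 1/2 = 789.00 px.
Left offset = (5387 − 789.00)/2 = 2299.00 px; top offset = 0.
Upper-left is one-third across and one-third down within the crop:
x = 2299.00 + 1 × 789.00/3 ≈ 2562; y = 0.00 + 1 × 1578.00/3 ≈ 526.

x = 2562 px, y = 526 px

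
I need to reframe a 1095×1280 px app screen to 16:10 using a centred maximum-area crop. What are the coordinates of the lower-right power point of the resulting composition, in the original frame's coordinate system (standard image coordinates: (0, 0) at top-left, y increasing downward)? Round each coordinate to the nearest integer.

1095/1280 < 16/10, so the 16:10 crop keeps the full width 1095 and trims height to 1095 × 10/16 = 684.38 px.
Top offset = (1280 − 684.38)/2 = 297.81 px; left offset = 0.
Lower-right is two-thirds across and two-thirds down within the crop:
x = 0.00 + 2 × 1095.00/3 ≈ 730; y = 297.81 + 2 × 684.38/3 ≈ 754.

(730, 754)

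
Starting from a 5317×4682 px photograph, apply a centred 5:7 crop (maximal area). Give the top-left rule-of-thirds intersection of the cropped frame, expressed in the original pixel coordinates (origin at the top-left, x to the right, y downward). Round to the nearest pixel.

5317/4682 > 5/7, so the 5:7 crop keeps the full height 4682 and trims width to 4682 × 5/7 = 3344.29 px.
Left offset = (5317 − 3344.29)/2 = 986.36 px; top offset = 0.
Top-left is one-third across and one-third down within the crop:
x = 986.36 + 1 × 3344.29/3 ≈ 2101; y = 0.00 + 1 × 4682.00/3 ≈ 1561.

x = 2101 px, y = 1561 px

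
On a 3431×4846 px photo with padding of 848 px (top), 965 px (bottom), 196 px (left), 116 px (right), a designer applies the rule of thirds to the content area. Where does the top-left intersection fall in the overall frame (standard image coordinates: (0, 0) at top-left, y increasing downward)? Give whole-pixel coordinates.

Content width = 3431 − 196 − 116 = 3119 px; content height = 4846 − 848 − 965 = 3033 px.
Top-left is one-third across and one-third down within the content area.
x = 196 + 1 × 3119/3 = 196 + 1039.67 ≈ 1236
y = 848 + 1 × 3033/3 = 848 + 1011.00 ≈ 1859

x = 1236 px, y = 1859 px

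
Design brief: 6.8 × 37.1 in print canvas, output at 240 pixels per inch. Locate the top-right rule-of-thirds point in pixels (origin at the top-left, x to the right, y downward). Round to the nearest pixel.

In pixels the canvas is 6.8 × 240 = 1632 wide and 37.1 × 240 = 8904 tall.
The top-right point is two-thirds across and one-third down:
x = 2 × 1632/3 ≈ 1088; y = 1 × 8904/3 ≈ 2968.

x = 1088 px, y = 2968 px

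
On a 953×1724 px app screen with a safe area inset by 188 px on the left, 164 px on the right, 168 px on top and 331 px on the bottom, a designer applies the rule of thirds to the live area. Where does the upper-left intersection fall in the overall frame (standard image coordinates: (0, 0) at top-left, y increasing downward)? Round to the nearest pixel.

x = 388 px, y = 576 px

Content width = 953 − 188 − 164 = 601 px; content height = 1724 − 168 − 331 = 1225 px.
Upper-left is one-third across and one-third down within the live area.
x = 188 + 1 × 601/3 = 188 + 200.33 ≈ 388
y = 168 + 1 × 1225/3 = 168 + 408.33 ≈ 576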